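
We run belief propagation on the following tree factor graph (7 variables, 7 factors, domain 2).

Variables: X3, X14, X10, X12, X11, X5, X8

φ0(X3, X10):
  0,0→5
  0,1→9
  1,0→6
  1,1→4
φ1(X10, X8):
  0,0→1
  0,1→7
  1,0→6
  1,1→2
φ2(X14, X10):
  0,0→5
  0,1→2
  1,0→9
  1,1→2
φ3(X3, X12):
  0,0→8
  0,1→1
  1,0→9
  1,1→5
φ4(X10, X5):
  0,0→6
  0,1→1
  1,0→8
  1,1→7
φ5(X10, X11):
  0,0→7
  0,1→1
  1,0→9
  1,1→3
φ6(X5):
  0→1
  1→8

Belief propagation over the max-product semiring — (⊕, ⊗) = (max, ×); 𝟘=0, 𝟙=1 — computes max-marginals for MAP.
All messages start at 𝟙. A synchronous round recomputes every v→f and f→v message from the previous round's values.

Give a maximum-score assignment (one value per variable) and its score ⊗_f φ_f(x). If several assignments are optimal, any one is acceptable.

assignment: (X3=0, X14=0, X10=1, X12=0, X11=0, X5=1, X8=0); score = 435456

init: all messages = 𝟙 over 2 values
r1 m[φ0→X3] = [9, 6]
r1 m[φ0→X10] = [6, 9]
r1 m[φ1→X10] = [7, 6]
r1 m[φ1→X8] = [6, 7]
r1 m[φ2→X14] = [5, 9]
r1 m[φ2→X10] = [9, 2]
r1 m[φ3→X3] = [8, 9]
r1 m[φ3→X12] = [9, 5]
r1 m[φ4→X10] = [6, 8]
r1 m[φ4→X5] = [8, 7]
r1 m[φ5→X10] = [7, 9]
r1 m[φ5→X11] = [9, 3]
r1 m[φ6→X5] = [1, 8]
r1 m[X3→φ0] = [1, 1]
r1 m[X3→φ3] = [1, 1]
r1 m[X14→φ2] = [1, 1]
r1 m[X10→φ0] = [1, 1]
r1 m[X10→φ1] = [1, 1]
r1 m[X10→φ2] = [1, 1]
r1 m[X10→φ4] = [1, 1]
r1 m[X10→φ5] = [1, 1]
r1 m[X12→φ3] = [1, 1]
r1 m[X11→φ5] = [1, 1]
r1 m[X5→φ4] = [1, 1]
r1 m[X5→φ6] = [1, 1]
r1 m[X8→φ1] = [1, 1]
r2 m[φ0→X3] = [9, 6]
r2 m[φ0→X10] = [6, 9]
r2 m[φ1→X10] = [7, 6]
r2 m[φ1→X8] = [6, 7]
r2 m[φ2→X14] = [5, 9]
r2 m[φ2→X10] = [9, 2]
r2 m[φ3→X3] = [8, 9]
r2 m[φ3→X12] = [9, 5]
r2 m[φ4→X10] = [6, 8]
r2 m[φ4→X5] = [8, 7]
r2 m[φ5→X10] = [7, 9]
r2 m[φ5→X11] = [9, 3]
r2 m[φ6→X5] = [1, 8]
r2 m[X3→φ0] = [8, 9]
r2 m[X3→φ3] = [9, 6]
r2 m[X14→φ2] = [1, 1]
r2 m[X10→φ0] = [2646, 864]
r2 m[X10→φ1] = [2268, 1296]
r2 m[X10→φ2] = [1764, 3888]
r2 m[X10→φ4] = [2646, 972]
r2 m[X10→φ5] = [2268, 864]
r2 m[X12→φ3] = [1, 1]
r2 m[X11→φ5] = [1, 1]
r2 m[X5→φ4] = [1, 8]
r2 m[X5→φ6] = [8, 7]
r2 m[X8→φ1] = [1, 1]
r3 m[φ0→X3] = [13230, 15876]
r3 m[φ0→X10] = [54, 72]
r3 m[φ1→X10] = [7, 6]
r3 m[φ1→X8] = [7776, 15876]
r3 m[φ2→X14] = [8820, 15876]
r3 m[φ2→X10] = [9, 2]
r3 m[φ3→X3] = [8, 9]
r3 m[φ3→X12] = [72, 30]
r3 m[φ4→X10] = [8, 56]
r3 m[φ4→X5] = [15876, 6804]
r3 m[φ5→X10] = [7, 9]
r3 m[φ5→X11] = [15876, 2592]
r3 m[φ6→X5] = [1, 8]
r3 m[X3→φ0] = [8, 9]
r3 m[X3→φ3] = [9, 6]
r3 m[X14→φ2] = [1, 1]
r3 m[X10→φ0] = [2646, 864]
r3 m[X10→φ1] = [2268, 1296]
r3 m[X10→φ2] = [1764, 3888]
r3 m[X10→φ4] = [2646, 972]
r3 m[X10→φ5] = [2268, 864]
r3 m[X12→φ3] = [1, 1]
r3 m[X11→φ5] = [1, 1]
r3 m[X5→φ4] = [1, 8]
r3 m[X5→φ6] = [8, 7]
r3 m[X8→φ1] = [1, 1]
r4 m[φ0→X3] = [13230, 15876]
r4 m[φ0→X10] = [54, 72]
r4 m[φ1→X10] = [7, 6]
r4 m[φ1→X8] = [7776, 15876]
r4 m[φ2→X14] = [8820, 15876]
r4 m[φ2→X10] = [9, 2]
r4 m[φ3→X3] = [8, 9]
r4 m[φ3→X12] = [72, 30]
r4 m[φ4→X10] = [8, 56]
r4 m[φ4→X5] = [15876, 6804]
r4 m[φ5→X10] = [7, 9]
r4 m[φ5→X11] = [15876, 2592]
r4 m[φ6→X5] = [1, 8]
r4 m[X3→φ0] = [8, 9]
r4 m[X3→φ3] = [13230, 15876]
r4 m[X14→φ2] = [1, 1]
r4 m[X10→φ0] = [3528, 6048]
r4 m[X10→φ1] = [27216, 72576]
r4 m[X10→φ2] = [21168, 217728]
r4 m[X10→φ4] = [23814, 7776]
r4 m[X10→φ5] = [27216, 48384]
r4 m[X12→φ3] = [1, 1]
r4 m[X11→φ5] = [1, 1]
r4 m[X5→φ4] = [1, 8]
r4 m[X5→φ6] = [15876, 6804]
r4 m[X8→φ1] = [1, 1]
r5 m[φ0→X3] = [54432, 24192]
r5 m[φ0→X10] = [54, 72]
r5 m[φ1→X10] = [7, 6]
r5 m[φ1→X8] = [435456, 190512]
r5 m[φ2→X14] = [435456, 435456]
r5 m[φ2→X10] = [9, 2]
r5 m[φ3→X3] = [8, 9]
r5 m[φ3→X12] = [142884, 79380]
r5 m[φ4→X10] = [8, 56]
r5 m[φ4→X5] = [142884, 54432]
r5 m[φ5→X10] = [7, 9]
r5 m[φ5→X11] = [435456, 145152]
r5 m[φ6→X5] = [1, 8]
r5 m[X3→φ0] = [8, 9]
r5 m[X3→φ3] = [13230, 15876]
r5 m[X14→φ2] = [1, 1]
r5 m[X10→φ0] = [3528, 6048]
r5 m[X10→φ1] = [27216, 72576]
r5 m[X10→φ2] = [21168, 217728]
r5 m[X10→φ4] = [23814, 7776]
r5 m[X10→φ5] = [27216, 48384]
r5 m[X12→φ3] = [1, 1]
r5 m[X11→φ5] = [1, 1]
r5 m[X5→φ4] = [1, 8]
r5 m[X5→φ6] = [15876, 6804]
r5 m[X8→φ1] = [1, 1]
r6 m[φ0→X3] = [54432, 24192]
r6 m[φ0→X10] = [54, 72]
r6 m[φ1→X10] = [7, 6]
r6 m[φ1→X8] = [435456, 190512]
r6 m[φ2→X14] = [435456, 435456]
r6 m[φ2→X10] = [9, 2]
r6 m[φ3→X3] = [8, 9]
r6 m[φ3→X12] = [142884, 79380]
r6 m[φ4→X10] = [8, 56]
r6 m[φ4→X5] = [142884, 54432]
r6 m[φ5→X10] = [7, 9]
r6 m[φ5→X11] = [435456, 145152]
r6 m[φ6→X5] = [1, 8]
r6 m[X3→φ0] = [8, 9]
r6 m[X3→φ3] = [54432, 24192]
r6 m[X14→φ2] = [1, 1]
r6 m[X10→φ0] = [3528, 6048]
r6 m[X10→φ1] = [27216, 72576]
r6 m[X10→φ2] = [21168, 217728]
r6 m[X10→φ4] = [23814, 7776]
r6 m[X10→φ5] = [27216, 48384]
r6 m[X12→φ3] = [1, 1]
r6 m[X11→φ5] = [1, 1]
r6 m[X5→φ4] = [1, 8]
r6 m[X5→φ6] = [142884, 54432]
r6 m[X8→φ1] = [1, 1]
r7 m[φ0→X3] = [54432, 24192]
r7 m[φ0→X10] = [54, 72]
r7 m[φ1→X10] = [7, 6]
r7 m[φ1→X8] = [435456, 190512]
r7 m[φ2→X14] = [435456, 435456]
r7 m[φ2→X10] = [9, 2]
r7 m[φ3→X3] = [8, 9]
r7 m[φ3→X12] = [435456, 120960]
r7 m[φ4→X10] = [8, 56]
r7 m[φ4→X5] = [142884, 54432]
r7 m[φ5→X10] = [7, 9]
r7 m[φ5→X11] = [435456, 145152]
r7 m[φ6→X5] = [1, 8]
r7 m[X3→φ0] = [8, 9]
r7 m[X3→φ3] = [54432, 24192]
r7 m[X14→φ2] = [1, 1]
r7 m[X10→φ0] = [3528, 6048]
r7 m[X10→φ1] = [27216, 72576]
r7 m[X10→φ2] = [21168, 217728]
r7 m[X10→φ4] = [23814, 7776]
r7 m[X10→φ5] = [27216, 48384]
r7 m[X12→φ3] = [1, 1]
r7 m[X11→φ5] = [1, 1]
r7 m[X5→φ4] = [1, 8]
r7 m[X5→φ6] = [142884, 54432]
r7 m[X8→φ1] = [1, 1]
r8 m[φ0→X3] = [54432, 24192]
r8 m[φ0→X10] = [54, 72]
r8 m[φ1→X10] = [7, 6]
r8 m[φ1→X8] = [435456, 190512]
r8 m[φ2→X14] = [435456, 435456]
r8 m[φ2→X10] = [9, 2]
r8 m[φ3→X3] = [8, 9]
r8 m[φ3→X12] = [435456, 120960]
r8 m[φ4→X10] = [8, 56]
r8 m[φ4→X5] = [142884, 54432]
r8 m[φ5→X10] = [7, 9]
r8 m[φ5→X11] = [435456, 145152]
r8 m[φ6→X5] = [1, 8]
r8 m[X3→φ0] = [8, 9]
r8 m[X3→φ3] = [54432, 24192]
r8 m[X14→φ2] = [1, 1]
r8 m[X10→φ0] = [3528, 6048]
r8 m[X10→φ1] = [27216, 72576]
r8 m[X10→φ2] = [21168, 217728]
r8 m[X10→φ4] = [23814, 7776]
r8 m[X10→φ5] = [27216, 48384]
r8 m[X12→φ3] = [1, 1]
r8 m[X11→φ5] = [1, 1]
r8 m[X5→φ4] = [1, 8]
r8 m[X5→φ6] = [142884, 54432]
r8 m[X8→φ1] = [1, 1]
fixed point reached at round 8
traceback from X3: (X3=0, X14=0, X10=1, X12=0, X11=0, X5=1, X8=0), score=435456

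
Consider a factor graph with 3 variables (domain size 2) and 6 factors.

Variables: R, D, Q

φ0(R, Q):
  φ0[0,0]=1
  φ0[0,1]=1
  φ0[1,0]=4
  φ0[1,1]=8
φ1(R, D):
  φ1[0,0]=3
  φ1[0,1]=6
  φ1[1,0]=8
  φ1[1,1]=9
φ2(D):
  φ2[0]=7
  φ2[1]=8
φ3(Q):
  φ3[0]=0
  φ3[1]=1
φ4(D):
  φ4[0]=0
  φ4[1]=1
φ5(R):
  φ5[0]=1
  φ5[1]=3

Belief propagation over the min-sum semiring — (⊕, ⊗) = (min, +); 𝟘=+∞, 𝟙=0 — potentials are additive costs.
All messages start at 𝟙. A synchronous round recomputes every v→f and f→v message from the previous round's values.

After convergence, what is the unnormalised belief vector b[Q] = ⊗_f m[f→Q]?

init: all messages = 𝟙 over 2 values
r1 m[φ0→R] = [1, 4]
r1 m[φ0→Q] = [1, 1]
r1 m[φ1→R] = [3, 8]
r1 m[φ1→D] = [3, 6]
r1 m[φ2→D] = [7, 8]
r1 m[φ3→Q] = [0, 1]
r1 m[φ4→D] = [0, 1]
r1 m[φ5→R] = [1, 3]
r1 m[R→φ0] = [0, 0]
r1 m[R→φ1] = [0, 0]
r1 m[R→φ5] = [0, 0]
r1 m[D→φ1] = [0, 0]
r1 m[D→φ2] = [0, 0]
r1 m[D→φ4] = [0, 0]
r1 m[Q→φ0] = [0, 0]
r1 m[Q→φ3] = [0, 0]
r2 m[φ0→R] = [1, 4]
r2 m[φ0→Q] = [1, 1]
r2 m[φ1→R] = [3, 8]
r2 m[φ1→D] = [3, 6]
r2 m[φ2→D] = [7, 8]
r2 m[φ3→Q] = [0, 1]
r2 m[φ4→D] = [0, 1]
r2 m[φ5→R] = [1, 3]
r2 m[R→φ0] = [4, 11]
r2 m[R→φ1] = [2, 7]
r2 m[R→φ5] = [4, 12]
r2 m[D→φ1] = [7, 9]
r2 m[D→φ2] = [3, 7]
r2 m[D→φ4] = [10, 14]
r2 m[Q→φ0] = [0, 1]
r2 m[Q→φ3] = [1, 1]
r3 m[φ0→R] = [1, 4]
r3 m[φ0→Q] = [5, 5]
r3 m[φ1→R] = [10, 15]
r3 m[φ1→D] = [5, 8]
r3 m[φ2→D] = [7, 8]
r3 m[φ3→Q] = [0, 1]
r3 m[φ4→D] = [0, 1]
r3 m[φ5→R] = [1, 3]
r3 m[R→φ0] = [4, 11]
r3 m[R→φ1] = [2, 7]
r3 m[R→φ5] = [4, 12]
r3 m[D→φ1] = [7, 9]
r3 m[D→φ2] = [3, 7]
r3 m[D→φ4] = [10, 14]
r3 m[Q→φ0] = [0, 1]
r3 m[Q→φ3] = [1, 1]
r4 m[φ0→R] = [1, 4]
r4 m[φ0→Q] = [5, 5]
r4 m[φ1→R] = [10, 15]
r4 m[φ1→D] = [5, 8]
r4 m[φ2→D] = [7, 8]
r4 m[φ3→Q] = [0, 1]
r4 m[φ4→D] = [0, 1]
r4 m[φ5→R] = [1, 3]
r4 m[R→φ0] = [11, 18]
r4 m[R→φ1] = [2, 7]
r4 m[R→φ5] = [11, 19]
r4 m[D→φ1] = [7, 9]
r4 m[D→φ2] = [5, 9]
r4 m[D→φ4] = [12, 16]
r4 m[Q→φ0] = [0, 1]
r4 m[Q→φ3] = [5, 5]
r5 m[φ0→R] = [1, 4]
r5 m[φ0→Q] = [12, 12]
r5 m[φ1→R] = [10, 15]
r5 m[φ1→D] = [5, 8]
r5 m[φ2→D] = [7, 8]
r5 m[φ3→Q] = [0, 1]
r5 m[φ4→D] = [0, 1]
r5 m[φ5→R] = [1, 3]
r5 m[R→φ0] = [11, 18]
r5 m[R→φ1] = [2, 7]
r5 m[R→φ5] = [11, 19]
r5 m[D→φ1] = [7, 9]
r5 m[D→φ2] = [5, 9]
r5 m[D→φ4] = [12, 16]
r5 m[Q→φ0] = [0, 1]
r5 m[Q→φ3] = [5, 5]
r6 m[φ0→R] = [1, 4]
r6 m[φ0→Q] = [12, 12]
r6 m[φ1→R] = [10, 15]
r6 m[φ1→D] = [5, 8]
r6 m[φ2→D] = [7, 8]
r6 m[φ3→Q] = [0, 1]
r6 m[φ4→D] = [0, 1]
r6 m[φ5→R] = [1, 3]
r6 m[R→φ0] = [11, 18]
r6 m[R→φ1] = [2, 7]
r6 m[R→φ5] = [11, 19]
r6 m[D→φ1] = [7, 9]
r6 m[D→φ2] = [5, 9]
r6 m[D→φ4] = [12, 16]
r6 m[Q→φ0] = [0, 1]
r6 m[Q→φ3] = [12, 12]
r7 m[φ0→R] = [1, 4]
r7 m[φ0→Q] = [12, 12]
r7 m[φ1→R] = [10, 15]
r7 m[φ1→D] = [5, 8]
r7 m[φ2→D] = [7, 8]
r7 m[φ3→Q] = [0, 1]
r7 m[φ4→D] = [0, 1]
r7 m[φ5→R] = [1, 3]
r7 m[R→φ0] = [11, 18]
r7 m[R→φ1] = [2, 7]
r7 m[R→φ5] = [11, 19]
r7 m[D→φ1] = [7, 9]
r7 m[D→φ2] = [5, 9]
r7 m[D→φ4] = [12, 16]
r7 m[Q→φ0] = [0, 1]
r7 m[Q→φ3] = [12, 12]
fixed point reached at round 7
b[Q] = ⊗ incoming = [12, 13]

b[Q] = [12, 13]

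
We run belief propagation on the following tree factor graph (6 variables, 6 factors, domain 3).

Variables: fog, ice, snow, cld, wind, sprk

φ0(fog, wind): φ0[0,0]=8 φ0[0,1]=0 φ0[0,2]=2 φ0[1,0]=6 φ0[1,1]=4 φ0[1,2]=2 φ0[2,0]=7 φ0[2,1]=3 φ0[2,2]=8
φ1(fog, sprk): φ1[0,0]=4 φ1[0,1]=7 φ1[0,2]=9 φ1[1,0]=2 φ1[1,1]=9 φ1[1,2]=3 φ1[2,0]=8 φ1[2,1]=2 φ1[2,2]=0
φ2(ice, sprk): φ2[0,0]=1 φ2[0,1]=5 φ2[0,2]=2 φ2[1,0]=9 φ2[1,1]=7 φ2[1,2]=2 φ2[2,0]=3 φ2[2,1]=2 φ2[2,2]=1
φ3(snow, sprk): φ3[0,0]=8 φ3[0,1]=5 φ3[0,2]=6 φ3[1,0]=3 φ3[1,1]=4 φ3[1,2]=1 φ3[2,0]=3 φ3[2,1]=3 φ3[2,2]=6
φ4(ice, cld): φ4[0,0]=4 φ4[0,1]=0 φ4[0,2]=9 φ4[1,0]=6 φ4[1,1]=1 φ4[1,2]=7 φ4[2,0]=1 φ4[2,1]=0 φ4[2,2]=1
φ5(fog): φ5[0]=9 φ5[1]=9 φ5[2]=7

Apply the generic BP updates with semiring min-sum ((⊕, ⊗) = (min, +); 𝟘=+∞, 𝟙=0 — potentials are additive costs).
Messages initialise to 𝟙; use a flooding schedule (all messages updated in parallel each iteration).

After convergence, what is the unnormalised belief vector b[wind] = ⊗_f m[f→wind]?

init: all messages = 𝟙 over 3 values
r1 m[φ0→fog] = [0, 2, 3]
r1 m[φ0→wind] = [6, 0, 2]
r1 m[φ1→fog] = [4, 2, 0]
r1 m[φ1→sprk] = [2, 2, 0]
r1 m[φ2→ice] = [1, 2, 1]
r1 m[φ2→sprk] = [1, 2, 1]
r1 m[φ3→snow] = [5, 1, 3]
r1 m[φ3→sprk] = [3, 3, 1]
r1 m[φ4→ice] = [0, 1, 0]
r1 m[φ4→cld] = [1, 0, 1]
r1 m[φ5→fog] = [9, 9, 7]
r1 m[fog→φ0] = [0, 0, 0]
r1 m[fog→φ1] = [0, 0, 0]
r1 m[fog→φ5] = [0, 0, 0]
r1 m[ice→φ2] = [0, 0, 0]
r1 m[ice→φ4] = [0, 0, 0]
r1 m[snow→φ3] = [0, 0, 0]
r1 m[cld→φ4] = [0, 0, 0]
r1 m[wind→φ0] = [0, 0, 0]
r1 m[sprk→φ1] = [0, 0, 0]
r1 m[sprk→φ2] = [0, 0, 0]
r1 m[sprk→φ3] = [0, 0, 0]
r2 m[φ0→fog] = [0, 2, 3]
r2 m[φ0→wind] = [6, 0, 2]
r2 m[φ1→fog] = [4, 2, 0]
r2 m[φ1→sprk] = [2, 2, 0]
r2 m[φ2→ice] = [1, 2, 1]
r2 m[φ2→sprk] = [1, 2, 1]
r2 m[φ3→snow] = [5, 1, 3]
r2 m[φ3→sprk] = [3, 3, 1]
r2 m[φ4→ice] = [0, 1, 0]
r2 m[φ4→cld] = [1, 0, 1]
r2 m[φ5→fog] = [9, 9, 7]
r2 m[fog→φ0] = [13, 11, 7]
r2 m[fog→φ1] = [9, 11, 10]
r2 m[fog→φ5] = [4, 4, 3]
r2 m[ice→φ2] = [0, 1, 0]
r2 m[ice→φ4] = [1, 2, 1]
r2 m[snow→φ3] = [0, 0, 0]
r2 m[cld→φ4] = [0, 0, 0]
r2 m[wind→φ0] = [0, 0, 0]
r2 m[sprk→φ1] = [4, 5, 2]
r2 m[sprk→φ2] = [5, 5, 1]
r2 m[sprk→φ3] = [3, 4, 1]
r3 m[φ0→fog] = [0, 2, 3]
r3 m[φ0→wind] = [14, 10, 13]
r3 m[φ1→fog] = [8, 5, 2]
r3 m[φ1→sprk] = [13, 12, 10]
r3 m[φ2→ice] = [3, 3, 2]
r3 m[φ2→sprk] = [1, 2, 1]
r3 m[φ3→snow] = [7, 2, 6]
r3 m[φ3→sprk] = [3, 3, 1]
r3 m[φ4→ice] = [0, 1, 0]
r3 m[φ4→cld] = [2, 1, 2]
r3 m[φ5→fog] = [9, 9, 7]
r3 m[fog→φ0] = [13, 11, 7]
r3 m[fog→φ1] = [9, 11, 10]
r3 m[fog→φ5] = [4, 4, 3]
r3 m[ice→φ2] = [0, 1, 0]
r3 m[ice→φ4] = [1, 2, 1]
r3 m[snow→φ3] = [0, 0, 0]
r3 m[cld→φ4] = [0, 0, 0]
r3 m[wind→φ0] = [0, 0, 0]
r3 m[sprk→φ1] = [4, 5, 2]
r3 m[sprk→φ2] = [5, 5, 1]
r3 m[sprk→φ3] = [3, 4, 1]
r4 m[φ0→fog] = [0, 2, 3]
r4 m[φ0→wind] = [14, 10, 13]
r4 m[φ1→fog] = [8, 5, 2]
r4 m[φ1→sprk] = [13, 12, 10]
r4 m[φ2→ice] = [3, 3, 2]
r4 m[φ2→sprk] = [1, 2, 1]
r4 m[φ3→snow] = [7, 2, 6]
r4 m[φ3→sprk] = [3, 3, 1]
r4 m[φ4→ice] = [0, 1, 0]
r4 m[φ4→cld] = [2, 1, 2]
r4 m[φ5→fog] = [9, 9, 7]
r4 m[fog→φ0] = [17, 14, 9]
r4 m[fog→φ1] = [9, 11, 10]
r4 m[fog→φ5] = [8, 7, 5]
r4 m[ice→φ2] = [0, 1, 0]
r4 m[ice→φ4] = [3, 3, 2]
r4 m[snow→φ3] = [0, 0, 0]
r4 m[cld→φ4] = [0, 0, 0]
r4 m[wind→φ0] = [0, 0, 0]
r4 m[sprk→φ1] = [4, 5, 2]
r4 m[sprk→φ2] = [16, 15, 11]
r4 m[sprk→φ3] = [14, 14, 11]
r5 m[φ0→fog] = [0, 2, 3]
r5 m[φ0→wind] = [16, 12, 16]
r5 m[φ1→fog] = [8, 5, 2]
r5 m[φ1→sprk] = [13, 12, 10]
r5 m[φ2→ice] = [13, 13, 12]
r5 m[φ2→sprk] = [1, 2, 1]
r5 m[φ3→snow] = [17, 12, 17]
r5 m[φ3→sprk] = [3, 3, 1]
r5 m[φ4→ice] = [0, 1, 0]
r5 m[φ4→cld] = [3, 2, 3]
r5 m[φ5→fog] = [9, 9, 7]
r5 m[fog→φ0] = [17, 14, 9]
r5 m[fog→φ1] = [9, 11, 10]
r5 m[fog→φ5] = [8, 7, 5]
r5 m[ice→φ2] = [0, 1, 0]
r5 m[ice→φ4] = [3, 3, 2]
r5 m[snow→φ3] = [0, 0, 0]
r5 m[cld→φ4] = [0, 0, 0]
r5 m[wind→φ0] = [0, 0, 0]
r5 m[sprk→φ1] = [4, 5, 2]
r5 m[sprk→φ2] = [16, 15, 11]
r5 m[sprk→φ3] = [14, 14, 11]
r6 m[φ0→fog] = [0, 2, 3]
r6 m[φ0→wind] = [16, 12, 16]
r6 m[φ1→fog] = [8, 5, 2]
r6 m[φ1→sprk] = [13, 12, 10]
r6 m[φ2→ice] = [13, 13, 12]
r6 m[φ2→sprk] = [1, 2, 1]
r6 m[φ3→snow] = [17, 12, 17]
r6 m[φ3→sprk] = [3, 3, 1]
r6 m[φ4→ice] = [0, 1, 0]
r6 m[φ4→cld] = [3, 2, 3]
r6 m[φ5→fog] = [9, 9, 7]
r6 m[fog→φ0] = [17, 14, 9]
r6 m[fog→φ1] = [9, 11, 10]
r6 m[fog→φ5] = [8, 7, 5]
r6 m[ice→φ2] = [0, 1, 0]
r6 m[ice→φ4] = [13, 13, 12]
r6 m[snow→φ3] = [0, 0, 0]
r6 m[cld→φ4] = [0, 0, 0]
r6 m[wind→φ0] = [0, 0, 0]
r6 m[sprk→φ1] = [4, 5, 2]
r6 m[sprk→φ2] = [16, 15, 11]
r6 m[sprk→φ3] = [14, 14, 11]
r7 m[φ0→fog] = [0, 2, 3]
r7 m[φ0→wind] = [16, 12, 16]
r7 m[φ1→fog] = [8, 5, 2]
r7 m[φ1→sprk] = [13, 12, 10]
r7 m[φ2→ice] = [13, 13, 12]
r7 m[φ2→sprk] = [1, 2, 1]
r7 m[φ3→snow] = [17, 12, 17]
r7 m[φ3→sprk] = [3, 3, 1]
r7 m[φ4→ice] = [0, 1, 0]
r7 m[φ4→cld] = [13, 12, 13]
r7 m[φ5→fog] = [9, 9, 7]
r7 m[fog→φ0] = [17, 14, 9]
r7 m[fog→φ1] = [9, 11, 10]
r7 m[fog→φ5] = [8, 7, 5]
r7 m[ice→φ2] = [0, 1, 0]
r7 m[ice→φ4] = [13, 13, 12]
r7 m[snow→φ3] = [0, 0, 0]
r7 m[cld→φ4] = [0, 0, 0]
r7 m[wind→φ0] = [0, 0, 0]
r7 m[sprk→φ1] = [4, 5, 2]
r7 m[sprk→φ2] = [16, 15, 11]
r7 m[sprk→φ3] = [14, 14, 11]
r8 m[φ0→fog] = [0, 2, 3]
r8 m[φ0→wind] = [16, 12, 16]
r8 m[φ1→fog] = [8, 5, 2]
r8 m[φ1→sprk] = [13, 12, 10]
r8 m[φ2→ice] = [13, 13, 12]
r8 m[φ2→sprk] = [1, 2, 1]
r8 m[φ3→snow] = [17, 12, 17]
r8 m[φ3→sprk] = [3, 3, 1]
r8 m[φ4→ice] = [0, 1, 0]
r8 m[φ4→cld] = [13, 12, 13]
r8 m[φ5→fog] = [9, 9, 7]
r8 m[fog→φ0] = [17, 14, 9]
r8 m[fog→φ1] = [9, 11, 10]
r8 m[fog→φ5] = [8, 7, 5]
r8 m[ice→φ2] = [0, 1, 0]
r8 m[ice→φ4] = [13, 13, 12]
r8 m[snow→φ3] = [0, 0, 0]
r8 m[cld→φ4] = [0, 0, 0]
r8 m[wind→φ0] = [0, 0, 0]
r8 m[sprk→φ1] = [4, 5, 2]
r8 m[sprk→φ2] = [16, 15, 11]
r8 m[sprk→φ3] = [14, 14, 11]
fixed point reached at round 8
b[wind] = ⊗ incoming = [16, 12, 16]

b[wind] = [16, 12, 16]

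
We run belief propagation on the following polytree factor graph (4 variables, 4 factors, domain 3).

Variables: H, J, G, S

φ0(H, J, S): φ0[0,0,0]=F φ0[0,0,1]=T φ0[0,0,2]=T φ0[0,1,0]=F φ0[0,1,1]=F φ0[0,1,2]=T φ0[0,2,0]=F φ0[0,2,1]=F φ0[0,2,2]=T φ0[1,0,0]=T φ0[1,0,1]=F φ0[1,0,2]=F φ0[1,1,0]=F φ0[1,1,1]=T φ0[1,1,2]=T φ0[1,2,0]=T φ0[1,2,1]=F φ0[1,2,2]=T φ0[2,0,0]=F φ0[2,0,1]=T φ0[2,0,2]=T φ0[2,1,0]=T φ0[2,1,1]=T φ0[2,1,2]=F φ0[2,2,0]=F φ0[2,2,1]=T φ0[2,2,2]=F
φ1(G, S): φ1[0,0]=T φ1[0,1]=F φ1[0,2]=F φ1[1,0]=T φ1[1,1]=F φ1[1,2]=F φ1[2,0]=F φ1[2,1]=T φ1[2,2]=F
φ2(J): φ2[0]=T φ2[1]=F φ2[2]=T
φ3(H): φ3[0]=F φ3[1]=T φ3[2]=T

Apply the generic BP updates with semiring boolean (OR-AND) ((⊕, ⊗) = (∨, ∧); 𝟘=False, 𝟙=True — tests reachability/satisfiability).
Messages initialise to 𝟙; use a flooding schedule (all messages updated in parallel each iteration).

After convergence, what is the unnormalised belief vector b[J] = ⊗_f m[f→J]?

init: all messages = 𝟙 over 3 values
r1 m[φ0→H] = [T, T, T]
r1 m[φ0→J] = [T, T, T]
r1 m[φ0→S] = [T, T, T]
r1 m[φ1→G] = [T, T, T]
r1 m[φ1→S] = [T, T, F]
r1 m[φ2→J] = [T, F, T]
r1 m[φ3→H] = [F, T, T]
r1 m[H→φ0] = [T, T, T]
r1 m[H→φ3] = [T, T, T]
r1 m[J→φ0] = [T, T, T]
r1 m[J→φ2] = [T, T, T]
r1 m[G→φ1] = [T, T, T]
r1 m[S→φ0] = [T, T, T]
r1 m[S→φ1] = [T, T, T]
r2 m[φ0→H] = [T, T, T]
r2 m[φ0→J] = [T, T, T]
r2 m[φ0→S] = [T, T, T]
r2 m[φ1→G] = [T, T, T]
r2 m[φ1→S] = [T, T, F]
r2 m[φ2→J] = [T, F, T]
r2 m[φ3→H] = [F, T, T]
r2 m[H→φ0] = [F, T, T]
r2 m[H→φ3] = [T, T, T]
r2 m[J→φ0] = [T, F, T]
r2 m[J→φ2] = [T, T, T]
r2 m[G→φ1] = [T, T, T]
r2 m[S→φ0] = [T, T, F]
r2 m[S→φ1] = [T, T, T]
r3 m[φ0→H] = [T, T, T]
r3 m[φ0→J] = [T, T, T]
r3 m[φ0→S] = [T, T, T]
r3 m[φ1→G] = [T, T, T]
r3 m[φ1→S] = [T, T, F]
r3 m[φ2→J] = [T, F, T]
r3 m[φ3→H] = [F, T, T]
r3 m[H→φ0] = [F, T, T]
r3 m[H→φ3] = [T, T, T]
r3 m[J→φ0] = [T, F, T]
r3 m[J→φ2] = [T, T, T]
r3 m[G→φ1] = [T, T, T]
r3 m[S→φ0] = [T, T, F]
r3 m[S→φ1] = [T, T, T]
fixed point reached at round 3
b[J] = ⊗ incoming = [T, F, T]

b[J] = [T, F, T]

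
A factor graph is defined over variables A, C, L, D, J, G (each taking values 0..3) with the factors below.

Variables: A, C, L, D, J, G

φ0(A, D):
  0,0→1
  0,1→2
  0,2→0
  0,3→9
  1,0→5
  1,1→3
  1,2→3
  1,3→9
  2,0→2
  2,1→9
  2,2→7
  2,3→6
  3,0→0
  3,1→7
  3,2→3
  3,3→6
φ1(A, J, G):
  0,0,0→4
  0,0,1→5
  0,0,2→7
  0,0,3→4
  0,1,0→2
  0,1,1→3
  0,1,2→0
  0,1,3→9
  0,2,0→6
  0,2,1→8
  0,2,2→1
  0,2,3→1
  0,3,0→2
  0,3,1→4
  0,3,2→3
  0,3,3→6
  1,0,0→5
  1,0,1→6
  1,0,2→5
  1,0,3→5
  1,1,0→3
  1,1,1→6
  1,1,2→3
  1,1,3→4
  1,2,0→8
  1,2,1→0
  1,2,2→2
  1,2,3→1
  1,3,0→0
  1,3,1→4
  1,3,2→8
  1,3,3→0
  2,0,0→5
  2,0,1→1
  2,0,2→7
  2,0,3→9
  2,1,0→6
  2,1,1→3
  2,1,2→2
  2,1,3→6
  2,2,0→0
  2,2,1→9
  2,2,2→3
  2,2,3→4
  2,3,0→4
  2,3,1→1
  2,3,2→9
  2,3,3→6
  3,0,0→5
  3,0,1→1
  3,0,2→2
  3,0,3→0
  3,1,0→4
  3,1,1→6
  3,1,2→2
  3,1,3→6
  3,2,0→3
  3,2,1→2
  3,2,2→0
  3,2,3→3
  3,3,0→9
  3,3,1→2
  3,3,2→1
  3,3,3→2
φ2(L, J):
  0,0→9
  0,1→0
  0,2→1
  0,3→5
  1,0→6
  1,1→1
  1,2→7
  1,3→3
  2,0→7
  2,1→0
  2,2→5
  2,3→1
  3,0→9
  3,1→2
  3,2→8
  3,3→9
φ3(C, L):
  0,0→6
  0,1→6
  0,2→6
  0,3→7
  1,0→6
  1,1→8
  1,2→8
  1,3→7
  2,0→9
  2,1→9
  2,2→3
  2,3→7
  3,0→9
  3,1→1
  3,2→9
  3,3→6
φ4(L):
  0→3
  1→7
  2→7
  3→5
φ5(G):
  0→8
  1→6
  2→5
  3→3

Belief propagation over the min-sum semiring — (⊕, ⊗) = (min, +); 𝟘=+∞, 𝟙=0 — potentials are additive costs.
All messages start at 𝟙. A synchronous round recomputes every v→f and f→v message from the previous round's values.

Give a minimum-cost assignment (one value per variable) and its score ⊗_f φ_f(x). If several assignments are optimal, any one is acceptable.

assignment: (A=0, C=0, L=0, D=2, J=1, G=2); score = 14

init: all messages = 𝟙 over 4 values
r1 m[φ0→A] = [0, 3, 2, 0]
r1 m[φ0→D] = [0, 2, 0, 6]
r1 m[φ1→A] = [0, 0, 0, 0]
r1 m[φ1→J] = [0, 0, 0, 0]
r1 m[φ1→G] = [0, 0, 0, 0]
r1 m[φ2→L] = [0, 1, 0, 2]
r1 m[φ2→J] = [6, 0, 1, 1]
r1 m[φ3→C] = [6, 6, 3, 1]
r1 m[φ3→L] = [6, 1, 3, 6]
r1 m[φ4→L] = [3, 7, 7, 5]
r1 m[φ5→G] = [8, 6, 5, 3]
r1 m[A→φ0] = [0, 0, 0, 0]
r1 m[A→φ1] = [0, 0, 0, 0]
r1 m[C→φ3] = [0, 0, 0, 0]
r1 m[L→φ2] = [0, 0, 0, 0]
r1 m[L→φ3] = [0, 0, 0, 0]
r1 m[L→φ4] = [0, 0, 0, 0]
r1 m[D→φ0] = [0, 0, 0, 0]
r1 m[J→φ1] = [0, 0, 0, 0]
r1 m[J→φ2] = [0, 0, 0, 0]
r1 m[G→φ1] = [0, 0, 0, 0]
r1 m[G→φ5] = [0, 0, 0, 0]
r2 m[φ0→A] = [0, 3, 2, 0]
r2 m[φ0→D] = [0, 2, 0, 6]
r2 m[φ1→A] = [0, 0, 0, 0]
r2 m[φ1→J] = [0, 0, 0, 0]
r2 m[φ1→G] = [0, 0, 0, 0]
r2 m[φ2→L] = [0, 1, 0, 2]
r2 m[φ2→J] = [6, 0, 1, 1]
r2 m[φ3→C] = [6, 6, 3, 1]
r2 m[φ3→L] = [6, 1, 3, 6]
r2 m[φ4→L] = [3, 7, 7, 5]
r2 m[φ5→G] = [8, 6, 5, 3]
r2 m[A→φ0] = [0, 0, 0, 0]
r2 m[A→φ1] = [0, 3, 2, 0]
r2 m[C→φ3] = [0, 0, 0, 0]
r2 m[L→φ2] = [9, 8, 10, 11]
r2 m[L→φ3] = [3, 8, 7, 7]
r2 m[L→φ4] = [6, 2, 3, 8]
r2 m[D→φ0] = [0, 0, 0, 0]
r2 m[J→φ1] = [6, 0, 1, 1]
r2 m[J→φ2] = [0, 0, 0, 0]
r2 m[G→φ1] = [8, 6, 5, 3]
r2 m[G→φ5] = [0, 0, 0, 0]
r3 m[φ0→A] = [0, 3, 2, 0]
r3 m[φ0→D] = [0, 2, 0, 6]
r3 m[φ1→A] = [5, 4, 7, 6]
r3 m[φ1→J] = [3, 5, 4, 5]
r3 m[φ1→G] = [2, 3, 0, 2]
r3 m[φ2→L] = [0, 1, 0, 2]
r3 m[φ2→J] = [14, 9, 10, 11]
r3 m[φ3→C] = [9, 9, 10, 9]
r3 m[φ3→L] = [6, 1, 3, 6]
r3 m[φ4→L] = [3, 7, 7, 5]
r3 m[φ5→G] = [8, 6, 5, 3]
r3 m[A→φ0] = [0, 0, 0, 0]
r3 m[A→φ1] = [0, 3, 2, 0]
r3 m[C→φ3] = [0, 0, 0, 0]
r3 m[L→φ2] = [9, 8, 10, 11]
r3 m[L→φ3] = [3, 8, 7, 7]
r3 m[L→φ4] = [6, 2, 3, 8]
r3 m[D→φ0] = [0, 0, 0, 0]
r3 m[J→φ1] = [6, 0, 1, 1]
r3 m[J→φ2] = [0, 0, 0, 0]
r3 m[G→φ1] = [8, 6, 5, 3]
r3 m[G→φ5] = [0, 0, 0, 0]
r4 m[φ0→A] = [0, 3, 2, 0]
r4 m[φ0→D] = [0, 2, 0, 6]
r4 m[φ1→A] = [5, 4, 7, 6]
r4 m[φ1→J] = [3, 5, 4, 5]
r4 m[φ1→G] = [2, 3, 0, 2]
r4 m[φ2→L] = [0, 1, 0, 2]
r4 m[φ2→J] = [14, 9, 10, 11]
r4 m[φ3→C] = [9, 9, 10, 9]
r4 m[φ3→L] = [6, 1, 3, 6]
r4 m[φ4→L] = [3, 7, 7, 5]
r4 m[φ5→G] = [8, 6, 5, 3]
r4 m[A→φ0] = [5, 4, 7, 6]
r4 m[A→φ1] = [0, 3, 2, 0]
r4 m[C→φ3] = [0, 0, 0, 0]
r4 m[L→φ2] = [9, 8, 10, 11]
r4 m[L→φ3] = [3, 8, 7, 7]
r4 m[L→φ4] = [6, 2, 3, 8]
r4 m[D→φ0] = [0, 0, 0, 0]
r4 m[J→φ1] = [14, 9, 10, 11]
r4 m[J→φ2] = [3, 5, 4, 5]
r4 m[G→φ1] = [8, 6, 5, 3]
r4 m[G→φ5] = [2, 3, 0, 2]
r5 m[φ0→A] = [0, 3, 2, 0]
r5 m[φ0→D] = [6, 7, 5, 12]
r5 m[φ1→A] = [14, 14, 16, 15]
r5 m[φ1→J] = [3, 5, 4, 5]
r5 m[φ1→G] = [11, 12, 9, 11]
r5 m[φ2→L] = [5, 6, 5, 7]
r5 m[φ2→J] = [14, 9, 10, 11]
r5 m[φ3→C] = [9, 9, 10, 9]
r5 m[φ3→L] = [6, 1, 3, 6]
r5 m[φ4→L] = [3, 7, 7, 5]
r5 m[φ5→G] = [8, 6, 5, 3]
r5 m[A→φ0] = [5, 4, 7, 6]
r5 m[A→φ1] = [0, 3, 2, 0]
r5 m[C→φ3] = [0, 0, 0, 0]
r5 m[L→φ2] = [9, 8, 10, 11]
r5 m[L→φ3] = [3, 8, 7, 7]
r5 m[L→φ4] = [6, 2, 3, 8]
r5 m[D→φ0] = [0, 0, 0, 0]
r5 m[J→φ1] = [14, 9, 10, 11]
r5 m[J→φ2] = [3, 5, 4, 5]
r5 m[G→φ1] = [8, 6, 5, 3]
r5 m[G→φ5] = [2, 3, 0, 2]
r6 m[φ0→A] = [0, 3, 2, 0]
r6 m[φ0→D] = [6, 7, 5, 12]
r6 m[φ1→A] = [14, 14, 16, 15]
r6 m[φ1→J] = [3, 5, 4, 5]
r6 m[φ1→G] = [11, 12, 9, 11]
r6 m[φ2→L] = [5, 6, 5, 7]
r6 m[φ2→J] = [14, 9, 10, 11]
r6 m[φ3→C] = [9, 9, 10, 9]
r6 m[φ3→L] = [6, 1, 3, 6]
r6 m[φ4→L] = [3, 7, 7, 5]
r6 m[φ5→G] = [8, 6, 5, 3]
r6 m[A→φ0] = [14, 14, 16, 15]
r6 m[A→φ1] = [0, 3, 2, 0]
r6 m[C→φ3] = [0, 0, 0, 0]
r6 m[L→φ2] = [9, 8, 10, 11]
r6 m[L→φ3] = [8, 13, 12, 12]
r6 m[L→φ4] = [11, 7, 8, 13]
r6 m[D→φ0] = [0, 0, 0, 0]
r6 m[J→φ1] = [14, 9, 10, 11]
r6 m[J→φ2] = [3, 5, 4, 5]
r6 m[G→φ1] = [8, 6, 5, 3]
r6 m[G→φ5] = [11, 12, 9, 11]
r7 m[φ0→A] = [0, 3, 2, 0]
r7 m[φ0→D] = [15, 16, 14, 21]
r7 m[φ1→A] = [14, 14, 16, 15]
r7 m[φ1→J] = [3, 5, 4, 5]
r7 m[φ1→G] = [11, 12, 9, 11]
r7 m[φ2→L] = [5, 6, 5, 7]
r7 m[φ2→J] = [14, 9, 10, 11]
r7 m[φ3→C] = [14, 14, 15, 14]
r7 m[φ3→L] = [6, 1, 3, 6]
r7 m[φ4→L] = [3, 7, 7, 5]
r7 m[φ5→G] = [8, 6, 5, 3]
r7 m[A→φ0] = [14, 14, 16, 15]
r7 m[A→φ1] = [0, 3, 2, 0]
r7 m[C→φ3] = [0, 0, 0, 0]
r7 m[L→φ2] = [9, 8, 10, 11]
r7 m[L→φ3] = [8, 13, 12, 12]
r7 m[L→φ4] = [11, 7, 8, 13]
r7 m[D→φ0] = [0, 0, 0, 0]
r7 m[J→φ1] = [14, 9, 10, 11]
r7 m[J→φ2] = [3, 5, 4, 5]
r7 m[G→φ1] = [8, 6, 5, 3]
r7 m[G→φ5] = [11, 12, 9, 11]
r8 m[φ0→A] = [0, 3, 2, 0]
r8 m[φ0→D] = [15, 16, 14, 21]
r8 m[φ1→A] = [14, 14, 16, 15]
r8 m[φ1→J] = [3, 5, 4, 5]
r8 m[φ1→G] = [11, 12, 9, 11]
r8 m[φ2→L] = [5, 6, 5, 7]
r8 m[φ2→J] = [14, 9, 10, 11]
r8 m[φ3→C] = [14, 14, 15, 14]
r8 m[φ3→L] = [6, 1, 3, 6]
r8 m[φ4→L] = [3, 7, 7, 5]
r8 m[φ5→G] = [8, 6, 5, 3]
r8 m[A→φ0] = [14, 14, 16, 15]
r8 m[A→φ1] = [0, 3, 2, 0]
r8 m[C→φ3] = [0, 0, 0, 0]
r8 m[L→φ2] = [9, 8, 10, 11]
r8 m[L→φ3] = [8, 13, 12, 12]
r8 m[L→φ4] = [11, 7, 8, 13]
r8 m[D→φ0] = [0, 0, 0, 0]
r8 m[J→φ1] = [14, 9, 10, 11]
r8 m[J→φ2] = [3, 5, 4, 5]
r8 m[G→φ1] = [8, 6, 5, 3]
r8 m[G→φ5] = [11, 12, 9, 11]
fixed point reached at round 8
traceback from A: (A=0, C=0, L=0, D=2, J=1, G=2), score=14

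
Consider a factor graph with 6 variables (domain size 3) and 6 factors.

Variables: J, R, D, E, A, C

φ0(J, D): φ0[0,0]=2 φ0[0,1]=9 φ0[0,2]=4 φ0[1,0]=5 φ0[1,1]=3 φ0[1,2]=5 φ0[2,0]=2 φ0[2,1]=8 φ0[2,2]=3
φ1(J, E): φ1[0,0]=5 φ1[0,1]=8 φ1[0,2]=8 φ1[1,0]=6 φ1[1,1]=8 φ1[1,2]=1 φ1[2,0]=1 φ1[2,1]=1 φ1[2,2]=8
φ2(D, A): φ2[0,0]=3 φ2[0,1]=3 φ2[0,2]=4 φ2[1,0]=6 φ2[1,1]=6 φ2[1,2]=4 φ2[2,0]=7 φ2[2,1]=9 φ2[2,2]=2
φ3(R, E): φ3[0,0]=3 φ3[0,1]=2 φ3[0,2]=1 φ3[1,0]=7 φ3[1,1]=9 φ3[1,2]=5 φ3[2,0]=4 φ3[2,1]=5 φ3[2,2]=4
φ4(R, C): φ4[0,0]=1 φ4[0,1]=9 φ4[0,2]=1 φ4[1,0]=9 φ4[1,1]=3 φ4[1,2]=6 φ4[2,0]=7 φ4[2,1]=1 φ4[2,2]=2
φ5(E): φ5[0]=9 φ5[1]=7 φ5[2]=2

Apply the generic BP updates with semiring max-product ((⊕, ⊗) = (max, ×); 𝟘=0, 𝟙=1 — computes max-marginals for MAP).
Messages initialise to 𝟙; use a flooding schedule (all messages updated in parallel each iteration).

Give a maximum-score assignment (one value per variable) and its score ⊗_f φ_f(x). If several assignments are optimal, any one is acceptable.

assignment: (J=0, R=1, D=1, E=1, A=0, C=0); score = 244944

init: all messages = 𝟙 over 3 values
r1 m[φ0→J] = [9, 5, 8]
r1 m[φ0→D] = [5, 9, 5]
r1 m[φ1→J] = [8, 8, 8]
r1 m[φ1→E] = [6, 8, 8]
r1 m[φ2→D] = [4, 6, 9]
r1 m[φ2→A] = [7, 9, 4]
r1 m[φ3→R] = [3, 9, 5]
r1 m[φ3→E] = [7, 9, 5]
r1 m[φ4→R] = [9, 9, 7]
r1 m[φ4→C] = [9, 9, 6]
r1 m[φ5→E] = [9, 7, 2]
r1 m[J→φ0] = [1, 1, 1]
r1 m[J→φ1] = [1, 1, 1]
r1 m[R→φ3] = [1, 1, 1]
r1 m[R→φ4] = [1, 1, 1]
r1 m[D→φ0] = [1, 1, 1]
r1 m[D→φ2] = [1, 1, 1]
r1 m[E→φ1] = [1, 1, 1]
r1 m[E→φ3] = [1, 1, 1]
r1 m[E→φ5] = [1, 1, 1]
r1 m[A→φ2] = [1, 1, 1]
r1 m[C→φ4] = [1, 1, 1]
r2 m[φ0→J] = [9, 5, 8]
r2 m[φ0→D] = [5, 9, 5]
r2 m[φ1→J] = [8, 8, 8]
r2 m[φ1→E] = [6, 8, 8]
r2 m[φ2→D] = [4, 6, 9]
r2 m[φ2→A] = [7, 9, 4]
r2 m[φ3→R] = [3, 9, 5]
r2 m[φ3→E] = [7, 9, 5]
r2 m[φ4→R] = [9, 9, 7]
r2 m[φ4→C] = [9, 9, 6]
r2 m[φ5→E] = [9, 7, 2]
r2 m[J→φ0] = [8, 8, 8]
r2 m[J→φ1] = [9, 5, 8]
r2 m[R→φ3] = [9, 9, 7]
r2 m[R→φ4] = [3, 9, 5]
r2 m[D→φ0] = [4, 6, 9]
r2 m[D→φ2] = [5, 9, 5]
r2 m[E→φ1] = [63, 63, 10]
r2 m[E→φ3] = [54, 56, 16]
r2 m[E→φ5] = [42, 72, 40]
r2 m[A→φ2] = [1, 1, 1]
r2 m[C→φ4] = [1, 1, 1]
r3 m[φ0→J] = [54, 45, 48]
r3 m[φ0→D] = [40, 72, 40]
r3 m[φ1→J] = [504, 504, 80]
r3 m[φ1→E] = [45, 72, 72]
r3 m[φ2→D] = [4, 6, 9]
r3 m[φ2→A] = [54, 54, 36]
r3 m[φ3→R] = [162, 504, 280]
r3 m[φ3→E] = [63, 81, 45]
r3 m[φ4→R] = [9, 9, 7]
r3 m[φ4→C] = [81, 27, 54]
r3 m[φ5→E] = [9, 7, 2]
r3 m[J→φ0] = [8, 8, 8]
r3 m[J→φ1] = [9, 5, 8]
r3 m[R→φ3] = [9, 9, 7]
r3 m[R→φ4] = [3, 9, 5]
r3 m[D→φ0] = [4, 6, 9]
r3 m[D→φ2] = [5, 9, 5]
r3 m[E→φ1] = [63, 63, 10]
r3 m[E→φ3] = [54, 56, 16]
r3 m[E→φ5] = [42, 72, 40]
r3 m[A→φ2] = [1, 1, 1]
r3 m[C→φ4] = [1, 1, 1]
r4 m[φ0→J] = [54, 45, 48]
r4 m[φ0→D] = [40, 72, 40]
r4 m[φ1→J] = [504, 504, 80]
r4 m[φ1→E] = [45, 72, 72]
r4 m[φ2→D] = [4, 6, 9]
r4 m[φ2→A] = [54, 54, 36]
r4 m[φ3→R] = [162, 504, 280]
r4 m[φ3→E] = [63, 81, 45]
r4 m[φ4→R] = [9, 9, 7]
r4 m[φ4→C] = [81, 27, 54]
r4 m[φ5→E] = [9, 7, 2]
r4 m[J→φ0] = [504, 504, 80]
r4 m[J→φ1] = [54, 45, 48]
r4 m[R→φ3] = [9, 9, 7]
r4 m[R→φ4] = [162, 504, 280]
r4 m[D→φ0] = [4, 6, 9]
r4 m[D→φ2] = [40, 72, 40]
r4 m[E→φ1] = [567, 567, 90]
r4 m[E→φ3] = [405, 504, 144]
r4 m[E→φ5] = [2835, 5832, 3240]
r4 m[A→φ2] = [1, 1, 1]
r4 m[C→φ4] = [1, 1, 1]
r5 m[φ0→J] = [54, 45, 48]
r5 m[φ0→D] = [2520, 4536, 2520]
r5 m[φ1→J] = [4536, 4536, 720]
r5 m[φ1→E] = [270, 432, 432]
r5 m[φ2→D] = [4, 6, 9]
r5 m[φ2→A] = [432, 432, 288]
r5 m[φ3→R] = [1215, 4536, 2520]
r5 m[φ3→E] = [63, 81, 45]
r5 m[φ4→R] = [9, 9, 7]
r5 m[φ4→C] = [4536, 1512, 3024]
r5 m[φ5→E] = [9, 7, 2]
r5 m[J→φ0] = [504, 504, 80]
r5 m[J→φ1] = [54, 45, 48]
r5 m[R→φ3] = [9, 9, 7]
r5 m[R→φ4] = [162, 504, 280]
r5 m[D→φ0] = [4, 6, 9]
r5 m[D→φ2] = [40, 72, 40]
r5 m[E→φ1] = [567, 567, 90]
r5 m[E→φ3] = [405, 504, 144]
r5 m[E→φ5] = [2835, 5832, 3240]
r5 m[A→φ2] = [1, 1, 1]
r5 m[C→φ4] = [1, 1, 1]
r6 m[φ0→J] = [54, 45, 48]
r6 m[φ0→D] = [2520, 4536, 2520]
r6 m[φ1→J] = [4536, 4536, 720]
r6 m[φ1→E] = [270, 432, 432]
r6 m[φ2→D] = [4, 6, 9]
r6 m[φ2→A] = [432, 432, 288]
r6 m[φ3→R] = [1215, 4536, 2520]
r6 m[φ3→E] = [63, 81, 45]
r6 m[φ4→R] = [9, 9, 7]
r6 m[φ4→C] = [4536, 1512, 3024]
r6 m[φ5→E] = [9, 7, 2]
r6 m[J→φ0] = [4536, 4536, 720]
r6 m[J→φ1] = [54, 45, 48]
r6 m[R→φ3] = [9, 9, 7]
r6 m[R→φ4] = [1215, 4536, 2520]
r6 m[D→φ0] = [4, 6, 9]
r6 m[D→φ2] = [2520, 4536, 2520]
r6 m[E→φ1] = [567, 567, 90]
r6 m[E→φ3] = [2430, 3024, 864]
r6 m[E→φ5] = [17010, 34992, 19440]
r6 m[A→φ2] = [1, 1, 1]
r6 m[C→φ4] = [1, 1, 1]
r7 m[φ0→J] = [54, 45, 48]
r7 m[φ0→D] = [22680, 40824, 22680]
r7 m[φ1→J] = [4536, 4536, 720]
r7 m[φ1→E] = [270, 432, 432]
r7 m[φ2→D] = [4, 6, 9]
r7 m[φ2→A] = [27216, 27216, 18144]
r7 m[φ3→R] = [7290, 27216, 15120]
r7 m[φ3→E] = [63, 81, 45]
r7 m[φ4→R] = [9, 9, 7]
r7 m[φ4→C] = [40824, 13608, 27216]
r7 m[φ5→E] = [9, 7, 2]
r7 m[J→φ0] = [4536, 4536, 720]
r7 m[J→φ1] = [54, 45, 48]
r7 m[R→φ3] = [9, 9, 7]
r7 m[R→φ4] = [1215, 4536, 2520]
r7 m[D→φ0] = [4, 6, 9]
r7 m[D→φ2] = [2520, 4536, 2520]
r7 m[E→φ1] = [567, 567, 90]
r7 m[E→φ3] = [2430, 3024, 864]
r7 m[E→φ5] = [17010, 34992, 19440]
r7 m[A→φ2] = [1, 1, 1]
r7 m[C→φ4] = [1, 1, 1]
r8 m[φ0→J] = [54, 45, 48]
r8 m[φ0→D] = [22680, 40824, 22680]
r8 m[φ1→J] = [4536, 4536, 720]
r8 m[φ1→E] = [270, 432, 432]
r8 m[φ2→D] = [4, 6, 9]
r8 m[φ2→A] = [27216, 27216, 18144]
r8 m[φ3→R] = [7290, 27216, 15120]
r8 m[φ3→E] = [63, 81, 45]
r8 m[φ4→R] = [9, 9, 7]
r8 m[φ4→C] = [40824, 13608, 27216]
r8 m[φ5→E] = [9, 7, 2]
r8 m[J→φ0] = [4536, 4536, 720]
r8 m[J→φ1] = [54, 45, 48]
r8 m[R→φ3] = [9, 9, 7]
r8 m[R→φ4] = [7290, 27216, 15120]
r8 m[D→φ0] = [4, 6, 9]
r8 m[D→φ2] = [22680, 40824, 22680]
r8 m[E→φ1] = [567, 567, 90]
r8 m[E→φ3] = [2430, 3024, 864]
r8 m[E→φ5] = [17010, 34992, 19440]
r8 m[A→φ2] = [1, 1, 1]
r8 m[C→φ4] = [1, 1, 1]
r9 m[φ0→J] = [54, 45, 48]
r9 m[φ0→D] = [22680, 40824, 22680]
r9 m[φ1→J] = [4536, 4536, 720]
r9 m[φ1→E] = [270, 432, 432]
r9 m[φ2→D] = [4, 6, 9]
r9 m[φ2→A] = [244944, 244944, 163296]
r9 m[φ3→R] = [7290, 27216, 15120]
r9 m[φ3→E] = [63, 81, 45]
r9 m[φ4→R] = [9, 9, 7]
r9 m[φ4→C] = [244944, 81648, 163296]
r9 m[φ5→E] = [9, 7, 2]
r9 m[J→φ0] = [4536, 4536, 720]
r9 m[J→φ1] = [54, 45, 48]
r9 m[R→φ3] = [9, 9, 7]
r9 m[R→φ4] = [7290, 27216, 15120]
r9 m[D→φ0] = [4, 6, 9]
r9 m[D→φ2] = [22680, 40824, 22680]
r9 m[E→φ1] = [567, 567, 90]
r9 m[E→φ3] = [2430, 3024, 864]
r9 m[E→φ5] = [17010, 34992, 19440]
r9 m[A→φ2] = [1, 1, 1]
r9 m[C→φ4] = [1, 1, 1]
r10 m[φ0→J] = [54, 45, 48]
r10 m[φ0→D] = [22680, 40824, 22680]
r10 m[φ1→J] = [4536, 4536, 720]
r10 m[φ1→E] = [270, 432, 432]
r10 m[φ2→D] = [4, 6, 9]
r10 m[φ2→A] = [244944, 244944, 163296]
r10 m[φ3→R] = [7290, 27216, 15120]
r10 m[φ3→E] = [63, 81, 45]
r10 m[φ4→R] = [9, 9, 7]
r10 m[φ4→C] = [244944, 81648, 163296]
r10 m[φ5→E] = [9, 7, 2]
r10 m[J→φ0] = [4536, 4536, 720]
r10 m[J→φ1] = [54, 45, 48]
r10 m[R→φ3] = [9, 9, 7]
r10 m[R→φ4] = [7290, 27216, 15120]
r10 m[D→φ0] = [4, 6, 9]
r10 m[D→φ2] = [22680, 40824, 22680]
r10 m[E→φ1] = [567, 567, 90]
r10 m[E→φ3] = [2430, 3024, 864]
r10 m[E→φ5] = [17010, 34992, 19440]
r10 m[A→φ2] = [1, 1, 1]
r10 m[C→φ4] = [1, 1, 1]
fixed point reached at round 10
traceback from J: (J=0, R=1, D=1, E=1, A=0, C=0), score=244944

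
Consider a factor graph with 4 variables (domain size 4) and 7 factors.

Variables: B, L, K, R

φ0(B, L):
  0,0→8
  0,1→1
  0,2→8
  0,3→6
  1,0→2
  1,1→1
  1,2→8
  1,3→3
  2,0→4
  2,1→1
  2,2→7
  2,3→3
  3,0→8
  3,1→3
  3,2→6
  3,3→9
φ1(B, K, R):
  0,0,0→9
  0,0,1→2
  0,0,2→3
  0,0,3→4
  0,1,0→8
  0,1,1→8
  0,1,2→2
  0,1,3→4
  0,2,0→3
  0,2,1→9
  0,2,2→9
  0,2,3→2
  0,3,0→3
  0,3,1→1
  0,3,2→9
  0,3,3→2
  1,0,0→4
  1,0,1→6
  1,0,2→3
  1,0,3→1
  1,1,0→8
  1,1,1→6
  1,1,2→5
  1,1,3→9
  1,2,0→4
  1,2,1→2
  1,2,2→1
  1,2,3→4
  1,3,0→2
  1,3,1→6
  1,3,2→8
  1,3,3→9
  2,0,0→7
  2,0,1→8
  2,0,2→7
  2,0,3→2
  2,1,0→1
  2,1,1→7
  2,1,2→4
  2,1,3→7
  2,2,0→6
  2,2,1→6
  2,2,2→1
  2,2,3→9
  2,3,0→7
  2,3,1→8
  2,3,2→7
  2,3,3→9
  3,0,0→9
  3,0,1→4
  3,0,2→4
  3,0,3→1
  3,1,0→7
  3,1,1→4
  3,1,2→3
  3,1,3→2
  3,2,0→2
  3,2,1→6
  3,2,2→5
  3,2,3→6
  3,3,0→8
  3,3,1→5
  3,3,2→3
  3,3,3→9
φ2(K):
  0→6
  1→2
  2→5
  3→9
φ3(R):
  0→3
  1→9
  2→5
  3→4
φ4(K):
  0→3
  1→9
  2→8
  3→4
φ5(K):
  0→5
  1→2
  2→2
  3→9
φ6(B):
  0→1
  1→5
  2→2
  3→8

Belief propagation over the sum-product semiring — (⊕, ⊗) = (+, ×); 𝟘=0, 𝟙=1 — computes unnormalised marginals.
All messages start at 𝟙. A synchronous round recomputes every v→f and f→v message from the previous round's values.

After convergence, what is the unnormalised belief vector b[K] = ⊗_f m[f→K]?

b[K] = [2688660, 1173456, 2633680, 13294692]

init: all messages = 𝟙 over 4 values
r1 m[φ0→B] = [23, 14, 15, 26]
r1 m[φ0→L] = [22, 6, 29, 21]
r1 m[φ1→B] = [78, 78, 96, 78]
r1 m[φ1→K] = [74, 85, 75, 96]
r1 m[φ1→R] = [88, 88, 74, 80]
r1 m[φ2→K] = [6, 2, 5, 9]
r1 m[φ3→R] = [3, 9, 5, 4]
r1 m[φ4→K] = [3, 9, 8, 4]
r1 m[φ5→K] = [5, 2, 2, 9]
r1 m[φ6→B] = [1, 5, 2, 8]
r1 m[B→φ0] = [1, 1, 1, 1]
r1 m[B→φ1] = [1, 1, 1, 1]
r1 m[B→φ6] = [1, 1, 1, 1]
r1 m[L→φ0] = [1, 1, 1, 1]
r1 m[K→φ1] = [1, 1, 1, 1]
r1 m[K→φ2] = [1, 1, 1, 1]
r1 m[K→φ4] = [1, 1, 1, 1]
r1 m[K→φ5] = [1, 1, 1, 1]
r1 m[R→φ1] = [1, 1, 1, 1]
r1 m[R→φ3] = [1, 1, 1, 1]
r2 m[φ0→B] = [23, 14, 15, 26]
r2 m[φ0→L] = [22, 6, 29, 21]
r2 m[φ1→B] = [78, 78, 96, 78]
r2 m[φ1→K] = [74, 85, 75, 96]
r2 m[φ1→R] = [88, 88, 74, 80]
r2 m[φ2→K] = [6, 2, 5, 9]
r2 m[φ3→R] = [3, 9, 5, 4]
r2 m[φ4→K] = [3, 9, 8, 4]
r2 m[φ5→K] = [5, 2, 2, 9]
r2 m[φ6→B] = [1, 5, 2, 8]
r2 m[B→φ0] = [78, 390, 192, 624]
r2 m[B→φ1] = [23, 70, 30, 208]
r2 m[B→φ6] = [1794, 1092, 1440, 2028]
r2 m[L→φ0] = [1, 1, 1, 1]
r2 m[K→φ1] = [90, 36, 80, 324]
r2 m[K→φ2] = [1110, 1530, 1200, 3456]
r2 m[K→φ4] = [2220, 340, 750, 7776]
r2 m[K→φ5] = [1332, 1530, 3000, 3456]
r2 m[R→φ1] = [3, 9, 5, 4]
r2 m[R→φ3] = [88, 88, 74, 80]
r3 m[φ0→B] = [23, 14, 15, 26]
r3 m[φ0→L] = [7164, 2532, 8832, 7830]
r3 m[φ1→B] = [45676, 60798, 78520, 58310]
r3 m[φ1→K] = [29874, 32596, 32921, 41033]
r3 m[φ1→R] = [1061982, 897928, 786414, 1147780]
r3 m[φ2→K] = [6, 2, 5, 9]
r3 m[φ3→R] = [3, 9, 5, 4]
r3 m[φ4→K] = [3, 9, 8, 4]
r3 m[φ5→K] = [5, 2, 2, 9]
r3 m[φ6→B] = [1, 5, 2, 8]
r3 m[B→φ0] = [78, 390, 192, 624]
r3 m[B→φ1] = [23, 70, 30, 208]
r3 m[B→φ6] = [1794, 1092, 1440, 2028]
r3 m[L→φ0] = [1, 1, 1, 1]
r3 m[K→φ1] = [90, 36, 80, 324]
r3 m[K→φ2] = [1110, 1530, 1200, 3456]
r3 m[K→φ4] = [2220, 340, 750, 7776]
r3 m[K→φ5] = [1332, 1530, 3000, 3456]
r3 m[R→φ1] = [3, 9, 5, 4]
r3 m[R→φ3] = [88, 88, 74, 80]
r4 m[φ0→B] = [23, 14, 15, 26]
r4 m[φ0→L] = [7164, 2532, 8832, 7830]
r4 m[φ1→B] = [45676, 60798, 78520, 58310]
r4 m[φ1→K] = [29874, 32596, 32921, 41033]
r4 m[φ1→R] = [1061982, 897928, 786414, 1147780]
r4 m[φ2→K] = [6, 2, 5, 9]
r4 m[φ3→R] = [3, 9, 5, 4]
r4 m[φ4→K] = [3, 9, 8, 4]
r4 m[φ5→K] = [5, 2, 2, 9]
r4 m[φ6→B] = [1, 5, 2, 8]
r4 m[B→φ0] = [45676, 303990, 157040, 466480]
r4 m[B→φ1] = [23, 70, 30, 208]
r4 m[B→φ6] = [1050548, 851172, 1177800, 1516060]
r4 m[L→φ0] = [1, 1, 1, 1]
r4 m[K→φ1] = [90, 36, 80, 324]
r4 m[K→φ2] = [448110, 586728, 526736, 1477188]
r4 m[K→φ4] = [896220, 130384, 329210, 3323673]
r4 m[K→φ5] = [537732, 586728, 1316840, 1477188]
r4 m[R→φ1] = [3, 9, 5, 4]
r4 m[R→φ3] = [1061982, 897928, 786414, 1147780]
r5 m[φ0→B] = [23, 14, 15, 26]
r5 m[φ0→L] = [5333388, 1906146, 6695488, 5855466]
r5 m[φ1→B] = [45676, 60798, 78520, 58310]
r5 m[φ1→K] = [29874, 32596, 32921, 41033]
r5 m[φ1→R] = [1061982, 897928, 786414, 1147780]
r5 m[φ2→K] = [6, 2, 5, 9]
r5 m[φ3→R] = [3, 9, 5, 4]
r5 m[φ4→K] = [3, 9, 8, 4]
r5 m[φ5→K] = [5, 2, 2, 9]
r5 m[φ6→B] = [1, 5, 2, 8]
r5 m[B→φ0] = [45676, 303990, 157040, 466480]
r5 m[B→φ1] = [23, 70, 30, 208]
r5 m[B→φ6] = [1050548, 851172, 1177800, 1516060]
r5 m[L→φ0] = [1, 1, 1, 1]
r5 m[K→φ1] = [90, 36, 80, 324]
r5 m[K→φ2] = [448110, 586728, 526736, 1477188]
r5 m[K→φ4] = [896220, 130384, 329210, 3323673]
r5 m[K→φ5] = [537732, 586728, 1316840, 1477188]
r5 m[R→φ1] = [3, 9, 5, 4]
r5 m[R→φ3] = [1061982, 897928, 786414, 1147780]
r6 m[φ0→B] = [23, 14, 15, 26]
r6 m[φ0→L] = [5333388, 1906146, 6695488, 5855466]
r6 m[φ1→B] = [45676, 60798, 78520, 58310]
r6 m[φ1→K] = [29874, 32596, 32921, 41033]
r6 m[φ1→R] = [1061982, 897928, 786414, 1147780]
r6 m[φ2→K] = [6, 2, 5, 9]
r6 m[φ3→R] = [3, 9, 5, 4]
r6 m[φ4→K] = [3, 9, 8, 4]
r6 m[φ5→K] = [5, 2, 2, 9]
r6 m[φ6→B] = [1, 5, 2, 8]
r6 m[B→φ0] = [45676, 303990, 157040, 466480]
r6 m[B→φ1] = [23, 70, 30, 208]
r6 m[B→φ6] = [1050548, 851172, 1177800, 1516060]
r6 m[L→φ0] = [1, 1, 1, 1]
r6 m[K→φ1] = [90, 36, 80, 324]
r6 m[K→φ2] = [448110, 586728, 526736, 1477188]
r6 m[K→φ4] = [896220, 130384, 329210, 3323673]
r6 m[K→φ5] = [537732, 586728, 1316840, 1477188]
r6 m[R→φ1] = [3, 9, 5, 4]
r6 m[R→φ3] = [1061982, 897928, 786414, 1147780]
fixed point reached at round 6
b[K] = ⊗ incoming = [2688660, 1173456, 2633680, 13294692]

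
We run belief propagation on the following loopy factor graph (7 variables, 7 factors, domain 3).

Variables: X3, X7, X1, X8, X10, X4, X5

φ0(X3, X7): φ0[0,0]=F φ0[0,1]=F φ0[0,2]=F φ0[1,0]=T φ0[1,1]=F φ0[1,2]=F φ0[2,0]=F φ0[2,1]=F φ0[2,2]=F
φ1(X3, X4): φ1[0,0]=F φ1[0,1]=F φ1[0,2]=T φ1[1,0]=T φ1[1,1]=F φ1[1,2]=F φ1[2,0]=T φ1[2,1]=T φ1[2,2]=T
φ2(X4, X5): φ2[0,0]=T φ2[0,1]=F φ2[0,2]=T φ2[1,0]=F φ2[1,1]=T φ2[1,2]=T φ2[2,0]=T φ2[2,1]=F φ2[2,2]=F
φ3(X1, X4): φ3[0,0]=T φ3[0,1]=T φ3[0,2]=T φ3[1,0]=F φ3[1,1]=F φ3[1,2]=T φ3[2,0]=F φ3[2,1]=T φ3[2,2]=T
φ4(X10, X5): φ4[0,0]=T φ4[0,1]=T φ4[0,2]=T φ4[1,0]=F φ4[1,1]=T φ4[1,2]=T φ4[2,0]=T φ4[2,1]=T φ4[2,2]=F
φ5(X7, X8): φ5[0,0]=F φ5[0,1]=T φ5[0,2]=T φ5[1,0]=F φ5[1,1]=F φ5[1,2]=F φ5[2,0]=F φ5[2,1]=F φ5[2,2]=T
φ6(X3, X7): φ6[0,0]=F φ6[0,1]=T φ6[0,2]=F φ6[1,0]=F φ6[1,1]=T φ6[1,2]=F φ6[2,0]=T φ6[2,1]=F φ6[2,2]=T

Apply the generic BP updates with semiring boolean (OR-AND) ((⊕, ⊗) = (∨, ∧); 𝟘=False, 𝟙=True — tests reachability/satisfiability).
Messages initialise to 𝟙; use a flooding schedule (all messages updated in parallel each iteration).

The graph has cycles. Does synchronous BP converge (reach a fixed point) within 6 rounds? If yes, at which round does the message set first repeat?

NOT CONVERGED within 6 rounds

init: all messages = 𝟙 over 3 values
r1 m[φ0→X3] = [F, T, F]
r1 m[φ0→X7] = [T, F, F]
r1 m[φ1→X3] = [T, T, T]
r1 m[φ1→X4] = [T, T, T]
r1 m[φ2→X4] = [T, T, T]
r1 m[φ2→X5] = [T, T, T]
r1 m[φ3→X1] = [T, T, T]
r1 m[φ3→X4] = [T, T, T]
r1 m[φ4→X10] = [T, T, T]
r1 m[φ4→X5] = [T, T, T]
r1 m[φ5→X7] = [T, F, T]
r1 m[φ5→X8] = [F, T, T]
r1 m[φ6→X3] = [T, T, T]
r1 m[φ6→X7] = [T, T, T]
r1 m[X3→φ0] = [T, T, T]
r1 m[X3→φ1] = [T, T, T]
r1 m[X3→φ6] = [T, T, T]
r1 m[X7→φ0] = [T, T, T]
r1 m[X7→φ5] = [T, T, T]
r1 m[X7→φ6] = [T, T, T]
r1 m[X1→φ3] = [T, T, T]
r1 m[X8→φ5] = [T, T, T]
r1 m[X10→φ4] = [T, T, T]
r1 m[X4→φ1] = [T, T, T]
r1 m[X4→φ2] = [T, T, T]
r1 m[X4→φ3] = [T, T, T]
r1 m[X5→φ2] = [T, T, T]
r1 m[X5→φ4] = [T, T, T]
r2 m[φ0→X3] = [F, T, F]
r2 m[φ0→X7] = [T, F, F]
r2 m[φ1→X3] = [T, T, T]
r2 m[φ1→X4] = [T, T, T]
r2 m[φ2→X4] = [T, T, T]
r2 m[φ2→X5] = [T, T, T]
r2 m[φ3→X1] = [T, T, T]
r2 m[φ3→X4] = [T, T, T]
r2 m[φ4→X10] = [T, T, T]
r2 m[φ4→X5] = [T, T, T]
r2 m[φ5→X7] = [T, F, T]
r2 m[φ5→X8] = [F, T, T]
r2 m[φ6→X3] = [T, T, T]
r2 m[φ6→X7] = [T, T, T]
r2 m[X3→φ0] = [T, T, T]
r2 m[X3→φ1] = [F, T, F]
r2 m[X3→φ6] = [F, T, F]
r2 m[X7→φ0] = [T, F, T]
r2 m[X7→φ5] = [T, F, F]
r2 m[X7→φ6] = [T, F, F]
r2 m[X1→φ3] = [T, T, T]
r2 m[X8→φ5] = [T, T, T]
r2 m[X10→φ4] = [T, T, T]
r2 m[X4→φ1] = [T, T, T]
r2 m[X4→φ2] = [T, T, T]
r2 m[X4→φ3] = [T, T, T]
r2 m[X5→φ2] = [T, T, T]
r2 m[X5→φ4] = [T, T, T]
r3 m[φ0→X3] = [F, T, F]
r3 m[φ0→X7] = [T, F, F]
r3 m[φ1→X3] = [T, T, T]
r3 m[φ1→X4] = [T, F, F]
r3 m[φ2→X4] = [T, T, T]
r3 m[φ2→X5] = [T, T, T]
r3 m[φ3→X1] = [T, T, T]
r3 m[φ3→X4] = [T, T, T]
r3 m[φ4→X10] = [T, T, T]
r3 m[φ4→X5] = [T, T, T]
r3 m[φ5→X7] = [T, F, T]
r3 m[φ5→X8] = [F, T, T]
r3 m[φ6→X3] = [F, F, T]
r3 m[φ6→X7] = [F, T, F]
r3 m[X3→φ0] = [T, T, T]
r3 m[X3→φ1] = [F, T, F]
r3 m[X3→φ6] = [F, T, F]
r3 m[X7→φ0] = [T, F, T]
r3 m[X7→φ5] = [T, F, F]
r3 m[X7→φ6] = [T, F, F]
r3 m[X1→φ3] = [T, T, T]
r3 m[X8→φ5] = [T, T, T]
r3 m[X10→φ4] = [T, T, T]
r3 m[X4→φ1] = [T, T, T]
r3 m[X4→φ2] = [T, T, T]
r3 m[X4→φ3] = [T, T, T]
r3 m[X5→φ2] = [T, T, T]
r3 m[X5→φ4] = [T, T, T]
r4 m[φ0→X3] = [F, T, F]
r4 m[φ0→X7] = [T, F, F]
r4 m[φ1→X3] = [T, T, T]
r4 m[φ1→X4] = [T, F, F]
r4 m[φ2→X4] = [T, T, T]
r4 m[φ2→X5] = [T, T, T]
r4 m[φ3→X1] = [T, T, T]
r4 m[φ3→X4] = [T, T, T]
r4 m[φ4→X10] = [T, T, T]
r4 m[φ4→X5] = [T, T, T]
r4 m[φ5→X7] = [T, F, T]
r4 m[φ5→X8] = [F, T, T]
r4 m[φ6→X3] = [F, F, T]
r4 m[φ6→X7] = [F, T, F]
r4 m[X3→φ0] = [F, F, T]
r4 m[X3→φ1] = [F, F, F]
r4 m[X3→φ6] = [F, T, F]
r4 m[X7→φ0] = [F, F, F]
r4 m[X7→φ5] = [F, F, F]
r4 m[X7→φ6] = [T, F, F]
r4 m[X1→φ3] = [T, T, T]
r4 m[X8→φ5] = [T, T, T]
r4 m[X10→φ4] = [T, T, T]
r4 m[X4→φ1] = [T, T, T]
r4 m[X4→φ2] = [T, F, F]
r4 m[X4→φ3] = [T, F, F]
r4 m[X5→φ2] = [T, T, T]
r4 m[X5→φ4] = [T, T, T]
r5 m[φ0→X3] = [F, F, F]
r5 m[φ0→X7] = [F, F, F]
r5 m[φ1→X3] = [T, T, T]
r5 m[φ1→X4] = [F, F, F]
r5 m[φ2→X4] = [T, T, T]
r5 m[φ2→X5] = [T, F, T]
r5 m[φ3→X1] = [T, F, F]
r5 m[φ3→X4] = [T, T, T]
r5 m[φ4→X10] = [T, T, T]
r5 m[φ4→X5] = [T, T, T]
r5 m[φ5→X7] = [T, F, T]
r5 m[φ5→X8] = [F, F, F]
r5 m[φ6→X3] = [F, F, T]
r5 m[φ6→X7] = [F, T, F]
r5 m[X3→φ0] = [F, F, T]
r5 m[X3→φ1] = [F, F, F]
r5 m[X3→φ6] = [F, T, F]
r5 m[X7→φ0] = [F, F, F]
r5 m[X7→φ5] = [F, F, F]
r5 m[X7→φ6] = [T, F, F]
r5 m[X1→φ3] = [T, T, T]
r5 m[X8→φ5] = [T, T, T]
r5 m[X10→φ4] = [T, T, T]
r5 m[X4→φ1] = [T, T, T]
r5 m[X4→φ2] = [T, F, F]
r5 m[X4→φ3] = [T, F, F]
r5 m[X5→φ2] = [T, T, T]
r5 m[X5→φ4] = [T, T, T]
r6 m[φ0→X3] = [F, F, F]
r6 m[φ0→X7] = [F, F, F]
r6 m[φ1→X3] = [T, T, T]
r6 m[φ1→X4] = [F, F, F]
r6 m[φ2→X4] = [T, T, T]
r6 m[φ2→X5] = [T, F, T]
r6 m[φ3→X1] = [T, F, F]
r6 m[φ3→X4] = [T, T, T]
r6 m[φ4→X10] = [T, T, T]
r6 m[φ4→X5] = [T, T, T]
r6 m[φ5→X7] = [T, F, T]
r6 m[φ5→X8] = [F, F, F]
r6 m[φ6→X3] = [F, F, T]
r6 m[φ6→X7] = [F, T, F]
r6 m[X3→φ0] = [F, F, T]
r6 m[X3→φ1] = [F, F, F]
r6 m[X3→φ6] = [F, F, F]
r6 m[X7→φ0] = [F, F, F]
r6 m[X7→φ5] = [F, F, F]
r6 m[X7→φ6] = [F, F, F]
r6 m[X1→φ3] = [T, T, T]
r6 m[X8→φ5] = [T, T, T]
r6 m[X10→φ4] = [T, T, T]
r6 m[X4→φ1] = [T, T, T]
r6 m[X4→φ2] = [F, F, F]
r6 m[X4→φ3] = [F, F, F]
r6 m[X5→φ2] = [T, T, T]
r6 m[X5→φ4] = [T, F, T]
no fixed point within 6 rounds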